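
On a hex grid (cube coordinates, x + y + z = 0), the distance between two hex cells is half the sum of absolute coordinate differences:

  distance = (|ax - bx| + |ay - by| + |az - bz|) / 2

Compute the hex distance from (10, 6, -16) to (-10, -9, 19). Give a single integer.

|ax - bx| = |10 - (-10)| = 20
|ay - by| = |6 - (-9)| = 15
|az - bz| = |-16 - 19| = 35
distance = (20 + 15 + 35) / 2 = 70 / 2 = 35

Answer: 35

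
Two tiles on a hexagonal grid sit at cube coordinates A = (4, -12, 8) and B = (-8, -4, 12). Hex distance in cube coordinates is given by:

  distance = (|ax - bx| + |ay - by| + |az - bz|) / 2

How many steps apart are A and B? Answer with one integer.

Answer: 12

Derivation:
|ax - bx| = |4 - (-8)| = 12
|ay - by| = |-12 - (-4)| = 8
|az - bz| = |8 - 12| = 4
distance = (12 + 8 + 4) / 2 = 24 / 2 = 12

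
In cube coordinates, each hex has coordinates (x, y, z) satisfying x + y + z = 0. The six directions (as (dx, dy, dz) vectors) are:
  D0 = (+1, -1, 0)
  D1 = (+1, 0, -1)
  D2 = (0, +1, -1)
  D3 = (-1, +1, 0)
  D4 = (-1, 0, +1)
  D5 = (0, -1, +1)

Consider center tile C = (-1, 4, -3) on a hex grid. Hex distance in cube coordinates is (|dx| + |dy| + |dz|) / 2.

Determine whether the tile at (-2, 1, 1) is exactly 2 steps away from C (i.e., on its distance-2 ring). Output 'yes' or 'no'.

Answer: no

Derivation:
|px - cx| = |-2 - (-1)| = 1
|py - cy| = |1 - 4| = 3
|pz - cz| = |1 - (-3)| = 4
distance = (1+3+4)/2 = 8/2 = 4
radius = 2; distance != radius -> no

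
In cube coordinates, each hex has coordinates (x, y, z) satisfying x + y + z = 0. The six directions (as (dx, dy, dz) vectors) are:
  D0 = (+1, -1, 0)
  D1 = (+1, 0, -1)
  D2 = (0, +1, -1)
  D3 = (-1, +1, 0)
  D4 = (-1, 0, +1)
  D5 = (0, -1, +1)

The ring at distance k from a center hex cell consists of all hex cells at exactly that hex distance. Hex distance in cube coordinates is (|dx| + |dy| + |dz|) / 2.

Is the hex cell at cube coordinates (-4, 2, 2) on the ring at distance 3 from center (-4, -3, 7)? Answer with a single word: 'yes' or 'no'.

|px - cx| = |-4 - (-4)| = 0
|py - cy| = |2 - (-3)| = 5
|pz - cz| = |2 - 7| = 5
distance = (0+5+5)/2 = 10/2 = 5
radius = 3; distance != radius -> no

Answer: no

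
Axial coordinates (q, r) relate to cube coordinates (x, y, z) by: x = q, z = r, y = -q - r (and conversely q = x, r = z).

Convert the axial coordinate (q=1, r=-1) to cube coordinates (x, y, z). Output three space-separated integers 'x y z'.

x = q = 1
z = r = -1
y = -x - z = -(1) - (-1) = 0

Answer: 1 0 -1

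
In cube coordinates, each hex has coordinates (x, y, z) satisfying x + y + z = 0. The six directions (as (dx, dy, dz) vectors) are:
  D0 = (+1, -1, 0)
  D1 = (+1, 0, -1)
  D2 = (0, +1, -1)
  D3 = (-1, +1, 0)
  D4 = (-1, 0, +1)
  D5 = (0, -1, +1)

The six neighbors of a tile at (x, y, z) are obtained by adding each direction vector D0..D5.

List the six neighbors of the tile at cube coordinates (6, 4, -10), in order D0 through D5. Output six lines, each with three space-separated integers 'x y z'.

Center: (6, 4, -10). Add each direction:
  D0: (6, 4, -10) + (1, -1, 0) = (7, 3, -10)
  D1: (6, 4, -10) + (1, 0, -1) = (7, 4, -11)
  D2: (6, 4, -10) + (0, 1, -1) = (6, 5, -11)
  D3: (6, 4, -10) + (-1, 1, 0) = (5, 5, -10)
  D4: (6, 4, -10) + (-1, 0, 1) = (5, 4, -9)
  D5: (6, 4, -10) + (0, -1, 1) = (6, 3, -9)

Answer: 7 3 -10
7 4 -11
6 5 -11
5 5 -10
5 4 -9
6 3 -9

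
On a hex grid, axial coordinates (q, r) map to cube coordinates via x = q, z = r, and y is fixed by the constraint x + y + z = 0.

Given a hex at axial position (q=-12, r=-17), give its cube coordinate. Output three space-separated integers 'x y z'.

Answer: -12 29 -17

Derivation:
x = q = -12
z = r = -17
y = -x - z = -(-12) - (-17) = 29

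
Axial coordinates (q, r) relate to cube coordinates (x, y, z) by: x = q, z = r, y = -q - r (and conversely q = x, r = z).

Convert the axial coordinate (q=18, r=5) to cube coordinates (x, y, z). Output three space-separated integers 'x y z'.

Answer: 18 -23 5

Derivation:
x = q = 18
z = r = 5
y = -x - z = -(18) - (5) = -23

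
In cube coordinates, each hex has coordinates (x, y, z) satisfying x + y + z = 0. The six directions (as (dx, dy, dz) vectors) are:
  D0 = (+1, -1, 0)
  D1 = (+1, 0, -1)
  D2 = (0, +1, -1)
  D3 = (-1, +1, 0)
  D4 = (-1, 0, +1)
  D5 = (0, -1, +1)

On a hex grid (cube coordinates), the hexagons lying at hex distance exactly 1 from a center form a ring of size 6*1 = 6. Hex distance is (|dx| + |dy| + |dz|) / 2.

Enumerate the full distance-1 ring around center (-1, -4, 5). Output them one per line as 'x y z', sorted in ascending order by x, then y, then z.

Answer: -2 -4 6
-2 -3 5
-1 -5 6
-1 -3 4
0 -5 5
0 -4 4

Derivation:
Walk ring at distance 1 from (-1, -4, 5):
Start at center + D4*1 = (-2, -4, 6)
  hex 0: (-2, -4, 6)
  hex 1: (-1, -5, 6)
  hex 2: (0, -5, 5)
  hex 3: (0, -4, 4)
  hex 4: (-1, -3, 4)
  hex 5: (-2, -3, 5)
Sorted: 6 hexes.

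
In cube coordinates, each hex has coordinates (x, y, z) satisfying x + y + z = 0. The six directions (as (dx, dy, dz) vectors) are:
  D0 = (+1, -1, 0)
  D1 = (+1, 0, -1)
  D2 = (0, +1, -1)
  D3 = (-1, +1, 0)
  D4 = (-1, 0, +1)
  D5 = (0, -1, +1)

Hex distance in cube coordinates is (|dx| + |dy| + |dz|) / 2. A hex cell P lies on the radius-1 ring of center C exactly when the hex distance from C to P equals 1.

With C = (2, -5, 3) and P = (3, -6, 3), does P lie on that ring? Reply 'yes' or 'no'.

Answer: yes

Derivation:
|px - cx| = |3 - 2| = 1
|py - cy| = |-6 - (-5)| = 1
|pz - cz| = |3 - 3| = 0
distance = (1+1+0)/2 = 2/2 = 1
radius = 1; distance == radius -> yes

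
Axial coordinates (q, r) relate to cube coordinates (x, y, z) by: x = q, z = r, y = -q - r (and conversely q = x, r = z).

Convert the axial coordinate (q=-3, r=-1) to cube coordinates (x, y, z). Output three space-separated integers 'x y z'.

Answer: -3 4 -1

Derivation:
x = q = -3
z = r = -1
y = -x - z = -(-3) - (-1) = 4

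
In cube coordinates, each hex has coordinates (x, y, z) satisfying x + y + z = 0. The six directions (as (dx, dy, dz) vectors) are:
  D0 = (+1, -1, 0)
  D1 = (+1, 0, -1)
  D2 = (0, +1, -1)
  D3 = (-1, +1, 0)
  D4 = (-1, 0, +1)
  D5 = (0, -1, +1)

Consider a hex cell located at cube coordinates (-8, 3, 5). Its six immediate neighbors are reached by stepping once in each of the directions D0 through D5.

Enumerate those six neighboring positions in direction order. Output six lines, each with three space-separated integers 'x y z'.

Answer: -7 2 5
-7 3 4
-8 4 4
-9 4 5
-9 3 6
-8 2 6

Derivation:
Center: (-8, 3, 5). Add each direction:
  D0: (-8, 3, 5) + (1, -1, 0) = (-7, 2, 5)
  D1: (-8, 3, 5) + (1, 0, -1) = (-7, 3, 4)
  D2: (-8, 3, 5) + (0, 1, -1) = (-8, 4, 4)
  D3: (-8, 3, 5) + (-1, 1, 0) = (-9, 4, 5)
  D4: (-8, 3, 5) + (-1, 0, 1) = (-9, 3, 6)
  D5: (-8, 3, 5) + (0, -1, 1) = (-8, 2, 6)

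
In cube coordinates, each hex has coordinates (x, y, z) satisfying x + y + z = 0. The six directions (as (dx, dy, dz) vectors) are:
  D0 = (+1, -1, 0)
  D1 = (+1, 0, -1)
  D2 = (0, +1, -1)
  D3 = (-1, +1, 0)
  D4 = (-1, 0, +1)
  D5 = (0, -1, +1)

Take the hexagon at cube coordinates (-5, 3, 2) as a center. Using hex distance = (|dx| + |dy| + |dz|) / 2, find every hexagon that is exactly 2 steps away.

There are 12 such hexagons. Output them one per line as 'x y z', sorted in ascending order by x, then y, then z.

Answer: -7 3 4
-7 4 3
-7 5 2
-6 2 4
-6 5 1
-5 1 4
-5 5 0
-4 1 3
-4 4 0
-3 1 2
-3 2 1
-3 3 0

Derivation:
Walk ring at distance 2 from (-5, 3, 2):
Start at center + D4*2 = (-7, 3, 4)
  hex 0: (-7, 3, 4)
  hex 1: (-6, 2, 4)
  hex 2: (-5, 1, 4)
  hex 3: (-4, 1, 3)
  hex 4: (-3, 1, 2)
  hex 5: (-3, 2, 1)
  hex 6: (-3, 3, 0)
  hex 7: (-4, 4, 0)
  hex 8: (-5, 5, 0)
  hex 9: (-6, 5, 1)
  hex 10: (-7, 5, 2)
  hex 11: (-7, 4, 3)
Sorted: 12 hexes.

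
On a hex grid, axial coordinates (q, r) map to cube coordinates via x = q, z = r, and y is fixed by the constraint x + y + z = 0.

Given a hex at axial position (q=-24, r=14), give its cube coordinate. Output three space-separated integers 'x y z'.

x = q = -24
z = r = 14
y = -x - z = -(-24) - (14) = 10

Answer: -24 10 14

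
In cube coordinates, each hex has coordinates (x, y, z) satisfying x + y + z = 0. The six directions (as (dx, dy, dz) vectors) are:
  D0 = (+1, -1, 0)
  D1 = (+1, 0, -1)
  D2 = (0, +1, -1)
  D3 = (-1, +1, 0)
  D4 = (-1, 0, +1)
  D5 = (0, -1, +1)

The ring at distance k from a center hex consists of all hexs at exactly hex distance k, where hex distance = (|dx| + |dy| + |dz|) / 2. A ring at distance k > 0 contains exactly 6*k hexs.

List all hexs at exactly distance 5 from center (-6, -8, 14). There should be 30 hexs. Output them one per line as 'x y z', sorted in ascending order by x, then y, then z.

Walk ring at distance 5 from (-6, -8, 14):
Start at center + D4*5 = (-11, -8, 19)
  hex 0: (-11, -8, 19)
  hex 1: (-10, -9, 19)
  hex 2: (-9, -10, 19)
  hex 3: (-8, -11, 19)
  hex 4: (-7, -12, 19)
  hex 5: (-6, -13, 19)
  hex 6: (-5, -13, 18)
  hex 7: (-4, -13, 17)
  hex 8: (-3, -13, 16)
  hex 9: (-2, -13, 15)
  hex 10: (-1, -13, 14)
  hex 11: (-1, -12, 13)
  hex 12: (-1, -11, 12)
  hex 13: (-1, -10, 11)
  hex 14: (-1, -9, 10)
  hex 15: (-1, -8, 9)
  hex 16: (-2, -7, 9)
  hex 17: (-3, -6, 9)
  hex 18: (-4, -5, 9)
  hex 19: (-5, -4, 9)
  hex 20: (-6, -3, 9)
  hex 21: (-7, -3, 10)
  hex 22: (-8, -3, 11)
  hex 23: (-9, -3, 12)
  hex 24: (-10, -3, 13)
  hex 25: (-11, -3, 14)
  hex 26: (-11, -4, 15)
  hex 27: (-11, -5, 16)
  hex 28: (-11, -6, 17)
  hex 29: (-11, -7, 18)
Sorted: 30 hexes.

Answer: -11 -8 19
-11 -7 18
-11 -6 17
-11 -5 16
-11 -4 15
-11 -3 14
-10 -9 19
-10 -3 13
-9 -10 19
-9 -3 12
-8 -11 19
-8 -3 11
-7 -12 19
-7 -3 10
-6 -13 19
-6 -3 9
-5 -13 18
-5 -4 9
-4 -13 17
-4 -5 9
-3 -13 16
-3 -6 9
-2 -13 15
-2 -7 9
-1 -13 14
-1 -12 13
-1 -11 12
-1 -10 11
-1 -9 10
-1 -8 9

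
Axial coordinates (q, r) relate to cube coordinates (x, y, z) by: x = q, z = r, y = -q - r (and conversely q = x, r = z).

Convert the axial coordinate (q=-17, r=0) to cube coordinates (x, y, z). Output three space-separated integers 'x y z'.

x = q = -17
z = r = 0
y = -x - z = -(-17) - (0) = 17

Answer: -17 17 0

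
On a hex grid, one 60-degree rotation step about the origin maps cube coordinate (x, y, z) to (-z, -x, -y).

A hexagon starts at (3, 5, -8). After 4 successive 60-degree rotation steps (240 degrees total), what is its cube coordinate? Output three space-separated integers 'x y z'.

Answer: -8 3 5

Derivation:
Start: (3, 5, -8)
Step 1: (3, 5, -8) -> (-(-8), -(3), -(5)) = (8, -3, -5)
Step 2: (8, -3, -5) -> (-(-5), -(8), -(-3)) = (5, -8, 3)
Step 3: (5, -8, 3) -> (-(3), -(5), -(-8)) = (-3, -5, 8)
Step 4: (-3, -5, 8) -> (-(8), -(-3), -(-5)) = (-8, 3, 5)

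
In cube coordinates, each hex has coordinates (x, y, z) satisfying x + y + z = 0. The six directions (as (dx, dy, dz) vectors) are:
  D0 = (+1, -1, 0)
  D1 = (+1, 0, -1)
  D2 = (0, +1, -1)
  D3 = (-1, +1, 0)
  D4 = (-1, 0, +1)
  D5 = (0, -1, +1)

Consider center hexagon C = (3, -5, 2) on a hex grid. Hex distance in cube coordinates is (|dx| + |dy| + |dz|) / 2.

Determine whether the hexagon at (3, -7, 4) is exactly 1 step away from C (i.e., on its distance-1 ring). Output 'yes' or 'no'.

|px - cx| = |3 - 3| = 0
|py - cy| = |-7 - (-5)| = 2
|pz - cz| = |4 - 2| = 2
distance = (0+2+2)/2 = 4/2 = 2
radius = 1; distance != radius -> no

Answer: no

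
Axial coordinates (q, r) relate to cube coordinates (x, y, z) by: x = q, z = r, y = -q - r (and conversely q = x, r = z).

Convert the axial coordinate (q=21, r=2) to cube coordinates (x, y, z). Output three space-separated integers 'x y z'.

Answer: 21 -23 2

Derivation:
x = q = 21
z = r = 2
y = -x - z = -(21) - (2) = -23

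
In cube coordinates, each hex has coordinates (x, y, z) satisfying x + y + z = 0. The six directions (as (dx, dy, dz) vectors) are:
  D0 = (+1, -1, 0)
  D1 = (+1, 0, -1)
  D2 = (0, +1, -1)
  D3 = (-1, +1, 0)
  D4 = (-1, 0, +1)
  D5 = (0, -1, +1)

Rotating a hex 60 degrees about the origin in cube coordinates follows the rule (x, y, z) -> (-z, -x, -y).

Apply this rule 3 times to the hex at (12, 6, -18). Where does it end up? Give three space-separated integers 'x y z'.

Answer: -12 -6 18

Derivation:
Start: (12, 6, -18)
Step 1: (12, 6, -18) -> (-(-18), -(12), -(6)) = (18, -12, -6)
Step 2: (18, -12, -6) -> (-(-6), -(18), -(-12)) = (6, -18, 12)
Step 3: (6, -18, 12) -> (-(12), -(6), -(-18)) = (-12, -6, 18)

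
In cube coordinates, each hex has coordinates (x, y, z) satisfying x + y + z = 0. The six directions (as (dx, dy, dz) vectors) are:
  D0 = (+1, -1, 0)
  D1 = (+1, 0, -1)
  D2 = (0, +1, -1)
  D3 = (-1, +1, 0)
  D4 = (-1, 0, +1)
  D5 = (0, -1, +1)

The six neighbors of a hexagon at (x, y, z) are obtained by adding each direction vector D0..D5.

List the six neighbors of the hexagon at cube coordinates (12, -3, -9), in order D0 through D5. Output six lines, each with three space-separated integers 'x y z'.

Center: (12, -3, -9). Add each direction:
  D0: (12, -3, -9) + (1, -1, 0) = (13, -4, -9)
  D1: (12, -3, -9) + (1, 0, -1) = (13, -3, -10)
  D2: (12, -3, -9) + (0, 1, -1) = (12, -2, -10)
  D3: (12, -3, -9) + (-1, 1, 0) = (11, -2, -9)
  D4: (12, -3, -9) + (-1, 0, 1) = (11, -3, -8)
  D5: (12, -3, -9) + (0, -1, 1) = (12, -4, -8)

Answer: 13 -4 -9
13 -3 -10
12 -2 -10
11 -2 -9
11 -3 -8
12 -4 -8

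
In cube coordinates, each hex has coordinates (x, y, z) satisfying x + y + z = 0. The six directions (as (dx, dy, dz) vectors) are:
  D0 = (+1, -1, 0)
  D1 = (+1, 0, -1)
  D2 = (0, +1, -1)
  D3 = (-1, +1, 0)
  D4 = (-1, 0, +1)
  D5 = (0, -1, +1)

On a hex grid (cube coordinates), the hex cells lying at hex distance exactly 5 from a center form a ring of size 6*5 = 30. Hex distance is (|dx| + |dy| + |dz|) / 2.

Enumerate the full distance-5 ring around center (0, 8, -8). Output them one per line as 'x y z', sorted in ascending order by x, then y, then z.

Answer: -5 8 -3
-5 9 -4
-5 10 -5
-5 11 -6
-5 12 -7
-5 13 -8
-4 7 -3
-4 13 -9
-3 6 -3
-3 13 -10
-2 5 -3
-2 13 -11
-1 4 -3
-1 13 -12
0 3 -3
0 13 -13
1 3 -4
1 12 -13
2 3 -5
2 11 -13
3 3 -6
3 10 -13
4 3 -7
4 9 -13
5 3 -8
5 4 -9
5 5 -10
5 6 -11
5 7 -12
5 8 -13

Derivation:
Walk ring at distance 5 from (0, 8, -8):
Start at center + D4*5 = (-5, 8, -3)
  hex 0: (-5, 8, -3)
  hex 1: (-4, 7, -3)
  hex 2: (-3, 6, -3)
  hex 3: (-2, 5, -3)
  hex 4: (-1, 4, -3)
  hex 5: (0, 3, -3)
  hex 6: (1, 3, -4)
  hex 7: (2, 3, -5)
  hex 8: (3, 3, -6)
  hex 9: (4, 3, -7)
  hex 10: (5, 3, -8)
  hex 11: (5, 4, -9)
  hex 12: (5, 5, -10)
  hex 13: (5, 6, -11)
  hex 14: (5, 7, -12)
  hex 15: (5, 8, -13)
  hex 16: (4, 9, -13)
  hex 17: (3, 10, -13)
  hex 18: (2, 11, -13)
  hex 19: (1, 12, -13)
  hex 20: (0, 13, -13)
  hex 21: (-1, 13, -12)
  hex 22: (-2, 13, -11)
  hex 23: (-3, 13, -10)
  hex 24: (-4, 13, -9)
  hex 25: (-5, 13, -8)
  hex 26: (-5, 12, -7)
  hex 27: (-5, 11, -6)
  hex 28: (-5, 10, -5)
  hex 29: (-5, 9, -4)
Sorted: 30 hexes.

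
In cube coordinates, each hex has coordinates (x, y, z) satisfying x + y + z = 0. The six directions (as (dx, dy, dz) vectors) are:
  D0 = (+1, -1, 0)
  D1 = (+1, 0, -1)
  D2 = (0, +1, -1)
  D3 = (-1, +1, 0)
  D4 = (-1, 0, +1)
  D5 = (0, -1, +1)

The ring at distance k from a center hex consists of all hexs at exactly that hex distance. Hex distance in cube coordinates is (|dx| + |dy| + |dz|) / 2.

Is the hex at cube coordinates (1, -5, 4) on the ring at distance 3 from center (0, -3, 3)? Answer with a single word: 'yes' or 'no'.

Answer: no

Derivation:
|px - cx| = |1 - 0| = 1
|py - cy| = |-5 - (-3)| = 2
|pz - cz| = |4 - 3| = 1
distance = (1+2+1)/2 = 4/2 = 2
radius = 3; distance != radius -> no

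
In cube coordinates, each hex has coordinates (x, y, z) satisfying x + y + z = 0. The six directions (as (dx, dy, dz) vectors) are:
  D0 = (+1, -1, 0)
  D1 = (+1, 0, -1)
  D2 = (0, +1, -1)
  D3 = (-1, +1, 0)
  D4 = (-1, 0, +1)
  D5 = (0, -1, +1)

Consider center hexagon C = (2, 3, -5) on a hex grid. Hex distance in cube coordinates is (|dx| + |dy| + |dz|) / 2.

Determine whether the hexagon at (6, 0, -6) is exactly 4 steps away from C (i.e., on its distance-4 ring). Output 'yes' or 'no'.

|px - cx| = |6 - 2| = 4
|py - cy| = |0 - 3| = 3
|pz - cz| = |-6 - (-5)| = 1
distance = (4+3+1)/2 = 8/2 = 4
radius = 4; distance == radius -> yes

Answer: yes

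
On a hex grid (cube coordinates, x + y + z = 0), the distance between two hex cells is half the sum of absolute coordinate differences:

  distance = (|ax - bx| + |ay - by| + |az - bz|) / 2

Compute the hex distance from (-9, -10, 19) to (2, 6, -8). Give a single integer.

|ax - bx| = |-9 - 2| = 11
|ay - by| = |-10 - 6| = 16
|az - bz| = |19 - (-8)| = 27
distance = (11 + 16 + 27) / 2 = 54 / 2 = 27

Answer: 27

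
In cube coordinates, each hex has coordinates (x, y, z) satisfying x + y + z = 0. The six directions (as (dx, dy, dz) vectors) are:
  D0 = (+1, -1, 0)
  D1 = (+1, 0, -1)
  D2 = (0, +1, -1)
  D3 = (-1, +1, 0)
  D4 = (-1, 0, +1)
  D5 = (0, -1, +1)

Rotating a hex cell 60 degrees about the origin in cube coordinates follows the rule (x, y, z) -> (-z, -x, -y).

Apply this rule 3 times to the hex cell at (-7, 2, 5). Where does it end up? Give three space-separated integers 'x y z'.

Answer: 7 -2 -5

Derivation:
Start: (-7, 2, 5)
Step 1: (-7, 2, 5) -> (-(5), -(-7), -(2)) = (-5, 7, -2)
Step 2: (-5, 7, -2) -> (-(-2), -(-5), -(7)) = (2, 5, -7)
Step 3: (2, 5, -7) -> (-(-7), -(2), -(5)) = (7, -2, -5)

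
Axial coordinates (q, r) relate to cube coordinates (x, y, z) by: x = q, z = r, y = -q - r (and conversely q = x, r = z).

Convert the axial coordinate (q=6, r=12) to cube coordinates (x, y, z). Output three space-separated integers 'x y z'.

x = q = 6
z = r = 12
y = -x - z = -(6) - (12) = -18

Answer: 6 -18 12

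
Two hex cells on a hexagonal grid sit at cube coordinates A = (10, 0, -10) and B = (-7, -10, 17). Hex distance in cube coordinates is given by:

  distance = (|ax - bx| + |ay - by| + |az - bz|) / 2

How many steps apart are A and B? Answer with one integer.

Answer: 27

Derivation:
|ax - bx| = |10 - (-7)| = 17
|ay - by| = |0 - (-10)| = 10
|az - bz| = |-10 - 17| = 27
distance = (17 + 10 + 27) / 2 = 54 / 2 = 27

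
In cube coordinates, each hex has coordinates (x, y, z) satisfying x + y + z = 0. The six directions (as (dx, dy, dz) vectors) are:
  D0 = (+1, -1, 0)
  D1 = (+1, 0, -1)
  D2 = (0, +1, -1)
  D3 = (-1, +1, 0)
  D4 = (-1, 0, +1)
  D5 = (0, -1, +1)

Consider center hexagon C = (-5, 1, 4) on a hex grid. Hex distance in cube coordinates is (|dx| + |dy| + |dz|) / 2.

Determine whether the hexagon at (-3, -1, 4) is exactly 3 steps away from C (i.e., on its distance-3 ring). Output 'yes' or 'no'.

|px - cx| = |-3 - (-5)| = 2
|py - cy| = |-1 - 1| = 2
|pz - cz| = |4 - 4| = 0
distance = (2+2+0)/2 = 4/2 = 2
radius = 3; distance != radius -> no

Answer: no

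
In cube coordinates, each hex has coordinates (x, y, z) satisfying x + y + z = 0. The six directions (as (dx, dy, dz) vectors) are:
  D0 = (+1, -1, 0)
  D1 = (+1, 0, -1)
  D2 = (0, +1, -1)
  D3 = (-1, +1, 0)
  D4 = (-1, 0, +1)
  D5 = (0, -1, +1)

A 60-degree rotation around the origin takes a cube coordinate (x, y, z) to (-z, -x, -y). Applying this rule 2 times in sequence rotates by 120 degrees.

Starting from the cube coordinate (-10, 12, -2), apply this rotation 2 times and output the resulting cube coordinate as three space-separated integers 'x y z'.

Answer: 12 -2 -10

Derivation:
Start: (-10, 12, -2)
Step 1: (-10, 12, -2) -> (-(-2), -(-10), -(12)) = (2, 10, -12)
Step 2: (2, 10, -12) -> (-(-12), -(2), -(10)) = (12, -2, -10)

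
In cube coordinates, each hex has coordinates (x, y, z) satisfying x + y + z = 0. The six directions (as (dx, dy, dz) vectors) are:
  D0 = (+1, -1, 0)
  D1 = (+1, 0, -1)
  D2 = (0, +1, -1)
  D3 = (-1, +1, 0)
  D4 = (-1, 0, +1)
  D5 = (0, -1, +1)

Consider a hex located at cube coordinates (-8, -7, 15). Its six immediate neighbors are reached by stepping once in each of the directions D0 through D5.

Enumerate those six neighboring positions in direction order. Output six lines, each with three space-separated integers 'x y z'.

Center: (-8, -7, 15). Add each direction:
  D0: (-8, -7, 15) + (1, -1, 0) = (-7, -8, 15)
  D1: (-8, -7, 15) + (1, 0, -1) = (-7, -7, 14)
  D2: (-8, -7, 15) + (0, 1, -1) = (-8, -6, 14)
  D3: (-8, -7, 15) + (-1, 1, 0) = (-9, -6, 15)
  D4: (-8, -7, 15) + (-1, 0, 1) = (-9, -7, 16)
  D5: (-8, -7, 15) + (0, -1, 1) = (-8, -8, 16)

Answer: -7 -8 15
-7 -7 14
-8 -6 14
-9 -6 15
-9 -7 16
-8 -8 16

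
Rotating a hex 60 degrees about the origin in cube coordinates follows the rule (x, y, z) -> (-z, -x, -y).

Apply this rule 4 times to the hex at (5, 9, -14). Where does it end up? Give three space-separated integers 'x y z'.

Answer: -14 5 9

Derivation:
Start: (5, 9, -14)
Step 1: (5, 9, -14) -> (-(-14), -(5), -(9)) = (14, -5, -9)
Step 2: (14, -5, -9) -> (-(-9), -(14), -(-5)) = (9, -14, 5)
Step 3: (9, -14, 5) -> (-(5), -(9), -(-14)) = (-5, -9, 14)
Step 4: (-5, -9, 14) -> (-(14), -(-5), -(-9)) = (-14, 5, 9)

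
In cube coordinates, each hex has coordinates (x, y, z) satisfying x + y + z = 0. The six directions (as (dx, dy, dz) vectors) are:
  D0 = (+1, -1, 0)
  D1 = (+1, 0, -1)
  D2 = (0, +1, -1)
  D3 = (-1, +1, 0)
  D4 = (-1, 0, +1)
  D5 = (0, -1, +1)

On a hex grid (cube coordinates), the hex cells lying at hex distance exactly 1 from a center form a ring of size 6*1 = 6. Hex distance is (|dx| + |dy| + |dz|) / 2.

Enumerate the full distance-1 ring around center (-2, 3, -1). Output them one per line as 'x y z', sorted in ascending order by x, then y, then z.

Walk ring at distance 1 from (-2, 3, -1):
Start at center + D4*1 = (-3, 3, 0)
  hex 0: (-3, 3, 0)
  hex 1: (-2, 2, 0)
  hex 2: (-1, 2, -1)
  hex 3: (-1, 3, -2)
  hex 4: (-2, 4, -2)
  hex 5: (-3, 4, -1)
Sorted: 6 hexes.

Answer: -3 3 0
-3 4 -1
-2 2 0
-2 4 -2
-1 2 -1
-1 3 -2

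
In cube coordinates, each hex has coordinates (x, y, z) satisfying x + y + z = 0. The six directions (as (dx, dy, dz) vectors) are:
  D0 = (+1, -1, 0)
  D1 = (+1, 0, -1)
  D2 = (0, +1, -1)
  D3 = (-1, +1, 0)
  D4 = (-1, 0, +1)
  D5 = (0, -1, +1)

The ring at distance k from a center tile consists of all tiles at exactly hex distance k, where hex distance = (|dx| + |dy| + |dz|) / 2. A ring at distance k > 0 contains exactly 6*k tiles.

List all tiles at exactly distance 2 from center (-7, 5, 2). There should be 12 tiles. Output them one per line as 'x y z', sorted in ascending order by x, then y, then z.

Walk ring at distance 2 from (-7, 5, 2):
Start at center + D4*2 = (-9, 5, 4)
  hex 0: (-9, 5, 4)
  hex 1: (-8, 4, 4)
  hex 2: (-7, 3, 4)
  hex 3: (-6, 3, 3)
  hex 4: (-5, 3, 2)
  hex 5: (-5, 4, 1)
  hex 6: (-5, 5, 0)
  hex 7: (-6, 6, 0)
  hex 8: (-7, 7, 0)
  hex 9: (-8, 7, 1)
  hex 10: (-9, 7, 2)
  hex 11: (-9, 6, 3)
Sorted: 12 hexes.

Answer: -9 5 4
-9 6 3
-9 7 2
-8 4 4
-8 7 1
-7 3 4
-7 7 0
-6 3 3
-6 6 0
-5 3 2
-5 4 1
-5 5 0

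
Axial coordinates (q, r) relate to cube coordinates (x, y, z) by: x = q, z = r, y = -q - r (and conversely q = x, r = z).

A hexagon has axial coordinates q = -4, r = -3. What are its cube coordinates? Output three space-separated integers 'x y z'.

Answer: -4 7 -3

Derivation:
x = q = -4
z = r = -3
y = -x - z = -(-4) - (-3) = 7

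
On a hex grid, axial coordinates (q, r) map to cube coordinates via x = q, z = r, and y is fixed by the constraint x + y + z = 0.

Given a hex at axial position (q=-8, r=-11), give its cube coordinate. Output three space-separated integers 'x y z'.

x = q = -8
z = r = -11
y = -x - z = -(-8) - (-11) = 19

Answer: -8 19 -11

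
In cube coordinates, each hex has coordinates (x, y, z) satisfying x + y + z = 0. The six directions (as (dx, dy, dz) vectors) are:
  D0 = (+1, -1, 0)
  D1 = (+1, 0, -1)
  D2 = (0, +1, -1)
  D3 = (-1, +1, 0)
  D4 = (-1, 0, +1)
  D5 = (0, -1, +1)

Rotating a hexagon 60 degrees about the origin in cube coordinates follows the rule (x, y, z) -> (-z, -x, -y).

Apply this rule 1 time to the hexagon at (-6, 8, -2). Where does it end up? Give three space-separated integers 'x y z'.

Answer: 2 6 -8

Derivation:
Start: (-6, 8, -2)
Step 1: (-6, 8, -2) -> (-(-2), -(-6), -(8)) = (2, 6, -8)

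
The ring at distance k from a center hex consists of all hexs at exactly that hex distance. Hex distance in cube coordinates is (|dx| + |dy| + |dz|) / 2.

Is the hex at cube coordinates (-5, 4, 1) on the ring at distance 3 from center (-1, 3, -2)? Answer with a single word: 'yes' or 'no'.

Answer: no

Derivation:
|px - cx| = |-5 - (-1)| = 4
|py - cy| = |4 - 3| = 1
|pz - cz| = |1 - (-2)| = 3
distance = (4+1+3)/2 = 8/2 = 4
radius = 3; distance != radius -> no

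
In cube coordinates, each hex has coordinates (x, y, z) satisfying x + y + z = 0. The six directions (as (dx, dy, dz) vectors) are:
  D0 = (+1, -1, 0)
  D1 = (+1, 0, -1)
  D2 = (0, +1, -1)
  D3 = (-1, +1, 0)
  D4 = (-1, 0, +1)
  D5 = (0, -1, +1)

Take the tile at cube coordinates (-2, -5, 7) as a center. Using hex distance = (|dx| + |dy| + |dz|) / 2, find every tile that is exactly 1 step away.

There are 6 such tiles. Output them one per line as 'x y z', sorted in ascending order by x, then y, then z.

Answer: -3 -5 8
-3 -4 7
-2 -6 8
-2 -4 6
-1 -6 7
-1 -5 6

Derivation:
Walk ring at distance 1 from (-2, -5, 7):
Start at center + D4*1 = (-3, -5, 8)
  hex 0: (-3, -5, 8)
  hex 1: (-2, -6, 8)
  hex 2: (-1, -6, 7)
  hex 3: (-1, -5, 6)
  hex 4: (-2, -4, 6)
  hex 5: (-3, -4, 7)
Sorted: 6 hexes.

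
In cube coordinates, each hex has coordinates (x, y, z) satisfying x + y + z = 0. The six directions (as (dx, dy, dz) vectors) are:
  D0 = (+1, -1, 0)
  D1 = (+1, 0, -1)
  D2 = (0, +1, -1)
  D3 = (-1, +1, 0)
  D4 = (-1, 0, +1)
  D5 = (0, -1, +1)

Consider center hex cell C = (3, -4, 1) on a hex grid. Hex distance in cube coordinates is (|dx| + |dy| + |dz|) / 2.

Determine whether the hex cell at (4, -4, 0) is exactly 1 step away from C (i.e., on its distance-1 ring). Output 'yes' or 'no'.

Answer: yes

Derivation:
|px - cx| = |4 - 3| = 1
|py - cy| = |-4 - (-4)| = 0
|pz - cz| = |0 - 1| = 1
distance = (1+0+1)/2 = 2/2 = 1
radius = 1; distance == radius -> yes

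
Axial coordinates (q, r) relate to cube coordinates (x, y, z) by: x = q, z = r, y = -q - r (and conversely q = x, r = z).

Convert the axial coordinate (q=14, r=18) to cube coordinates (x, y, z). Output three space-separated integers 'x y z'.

Answer: 14 -32 18

Derivation:
x = q = 14
z = r = 18
y = -x - z = -(14) - (18) = -32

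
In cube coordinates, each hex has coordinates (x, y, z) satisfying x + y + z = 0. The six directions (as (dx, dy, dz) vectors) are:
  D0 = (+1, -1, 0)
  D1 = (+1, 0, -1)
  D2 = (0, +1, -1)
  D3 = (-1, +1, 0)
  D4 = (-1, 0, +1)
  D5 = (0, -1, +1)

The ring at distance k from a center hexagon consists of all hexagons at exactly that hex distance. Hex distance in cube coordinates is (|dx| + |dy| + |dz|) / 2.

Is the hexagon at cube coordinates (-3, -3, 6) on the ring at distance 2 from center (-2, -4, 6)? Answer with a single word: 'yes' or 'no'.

Answer: no

Derivation:
|px - cx| = |-3 - (-2)| = 1
|py - cy| = |-3 - (-4)| = 1
|pz - cz| = |6 - 6| = 0
distance = (1+1+0)/2 = 2/2 = 1
radius = 2; distance != radius -> no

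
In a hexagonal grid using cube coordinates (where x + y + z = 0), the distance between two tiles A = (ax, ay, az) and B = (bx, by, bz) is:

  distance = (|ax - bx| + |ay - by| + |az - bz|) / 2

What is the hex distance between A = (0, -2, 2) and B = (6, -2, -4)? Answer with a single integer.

Answer: 6

Derivation:
|ax - bx| = |0 - 6| = 6
|ay - by| = |-2 - (-2)| = 0
|az - bz| = |2 - (-4)| = 6
distance = (6 + 0 + 6) / 2 = 12 / 2 = 6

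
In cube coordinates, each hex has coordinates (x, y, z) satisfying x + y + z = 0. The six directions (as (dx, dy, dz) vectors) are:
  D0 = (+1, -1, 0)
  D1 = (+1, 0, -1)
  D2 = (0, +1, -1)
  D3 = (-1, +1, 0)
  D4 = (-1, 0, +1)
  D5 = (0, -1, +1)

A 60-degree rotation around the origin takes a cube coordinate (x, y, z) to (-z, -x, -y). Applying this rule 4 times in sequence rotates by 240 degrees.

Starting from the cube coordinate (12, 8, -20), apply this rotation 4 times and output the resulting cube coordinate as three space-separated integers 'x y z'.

Start: (12, 8, -20)
Step 1: (12, 8, -20) -> (-(-20), -(12), -(8)) = (20, -12, -8)
Step 2: (20, -12, -8) -> (-(-8), -(20), -(-12)) = (8, -20, 12)
Step 3: (8, -20, 12) -> (-(12), -(8), -(-20)) = (-12, -8, 20)
Step 4: (-12, -8, 20) -> (-(20), -(-12), -(-8)) = (-20, 12, 8)

Answer: -20 12 8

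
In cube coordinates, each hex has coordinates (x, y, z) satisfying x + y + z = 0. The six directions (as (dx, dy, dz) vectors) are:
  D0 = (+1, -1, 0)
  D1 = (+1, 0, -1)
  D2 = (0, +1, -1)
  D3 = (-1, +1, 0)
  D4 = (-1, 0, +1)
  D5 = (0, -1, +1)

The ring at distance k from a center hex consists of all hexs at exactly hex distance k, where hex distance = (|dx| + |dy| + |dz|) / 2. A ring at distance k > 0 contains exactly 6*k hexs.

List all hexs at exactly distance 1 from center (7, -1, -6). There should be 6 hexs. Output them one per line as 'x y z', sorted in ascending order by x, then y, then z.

Answer: 6 -1 -5
6 0 -6
7 -2 -5
7 0 -7
8 -2 -6
8 -1 -7

Derivation:
Walk ring at distance 1 from (7, -1, -6):
Start at center + D4*1 = (6, -1, -5)
  hex 0: (6, -1, -5)
  hex 1: (7, -2, -5)
  hex 2: (8, -2, -6)
  hex 3: (8, -1, -7)
  hex 4: (7, 0, -7)
  hex 5: (6, 0, -6)
Sorted: 6 hexes.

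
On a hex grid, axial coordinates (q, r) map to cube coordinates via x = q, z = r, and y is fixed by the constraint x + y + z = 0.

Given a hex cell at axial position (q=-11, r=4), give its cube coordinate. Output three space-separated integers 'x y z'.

x = q = -11
z = r = 4
y = -x - z = -(-11) - (4) = 7

Answer: -11 7 4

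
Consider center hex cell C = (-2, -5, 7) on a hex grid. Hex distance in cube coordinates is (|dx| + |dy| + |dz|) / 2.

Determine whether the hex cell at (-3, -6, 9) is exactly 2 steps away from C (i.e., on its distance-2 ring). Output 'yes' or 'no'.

|px - cx| = |-3 - (-2)| = 1
|py - cy| = |-6 - (-5)| = 1
|pz - cz| = |9 - 7| = 2
distance = (1+1+2)/2 = 4/2 = 2
radius = 2; distance == radius -> yes

Answer: yes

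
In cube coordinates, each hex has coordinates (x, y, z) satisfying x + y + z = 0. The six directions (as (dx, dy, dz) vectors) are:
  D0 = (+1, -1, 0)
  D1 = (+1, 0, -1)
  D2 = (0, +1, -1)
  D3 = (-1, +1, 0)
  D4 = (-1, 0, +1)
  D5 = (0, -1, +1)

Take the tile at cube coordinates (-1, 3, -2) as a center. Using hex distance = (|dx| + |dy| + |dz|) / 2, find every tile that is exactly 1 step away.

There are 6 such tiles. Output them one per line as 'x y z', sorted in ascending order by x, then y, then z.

Answer: -2 3 -1
-2 4 -2
-1 2 -1
-1 4 -3
0 2 -2
0 3 -3

Derivation:
Walk ring at distance 1 from (-1, 3, -2):
Start at center + D4*1 = (-2, 3, -1)
  hex 0: (-2, 3, -1)
  hex 1: (-1, 2, -1)
  hex 2: (0, 2, -2)
  hex 3: (0, 3, -3)
  hex 4: (-1, 4, -3)
  hex 5: (-2, 4, -2)
Sorted: 6 hexes.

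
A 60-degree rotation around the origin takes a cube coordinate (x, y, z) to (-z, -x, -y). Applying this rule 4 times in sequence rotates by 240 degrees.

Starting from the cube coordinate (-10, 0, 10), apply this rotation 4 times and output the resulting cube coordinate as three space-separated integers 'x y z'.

Answer: 10 -10 0

Derivation:
Start: (-10, 0, 10)
Step 1: (-10, 0, 10) -> (-(10), -(-10), -(0)) = (-10, 10, 0)
Step 2: (-10, 10, 0) -> (-(0), -(-10), -(10)) = (0, 10, -10)
Step 3: (0, 10, -10) -> (-(-10), -(0), -(10)) = (10, 0, -10)
Step 4: (10, 0, -10) -> (-(-10), -(10), -(0)) = (10, -10, 0)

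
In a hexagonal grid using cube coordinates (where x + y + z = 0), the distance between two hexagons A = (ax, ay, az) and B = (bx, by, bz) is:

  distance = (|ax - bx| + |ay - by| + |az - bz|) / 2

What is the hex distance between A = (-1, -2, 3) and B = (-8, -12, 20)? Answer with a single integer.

Answer: 17

Derivation:
|ax - bx| = |-1 - (-8)| = 7
|ay - by| = |-2 - (-12)| = 10
|az - bz| = |3 - 20| = 17
distance = (7 + 10 + 17) / 2 = 34 / 2 = 17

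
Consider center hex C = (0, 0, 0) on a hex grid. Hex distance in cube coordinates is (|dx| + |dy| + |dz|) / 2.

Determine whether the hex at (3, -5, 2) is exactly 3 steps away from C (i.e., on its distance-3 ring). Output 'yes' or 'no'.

|px - cx| = |3 - 0| = 3
|py - cy| = |-5 - 0| = 5
|pz - cz| = |2 - 0| = 2
distance = (3+5+2)/2 = 10/2 = 5
radius = 3; distance != radius -> no

Answer: no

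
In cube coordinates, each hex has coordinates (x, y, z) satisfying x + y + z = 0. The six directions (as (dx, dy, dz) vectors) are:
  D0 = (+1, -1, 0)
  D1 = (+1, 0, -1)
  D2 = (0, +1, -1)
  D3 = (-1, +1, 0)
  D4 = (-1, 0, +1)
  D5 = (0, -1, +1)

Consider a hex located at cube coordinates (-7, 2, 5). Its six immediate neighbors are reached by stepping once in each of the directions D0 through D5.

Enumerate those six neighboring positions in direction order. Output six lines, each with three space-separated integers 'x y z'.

Answer: -6 1 5
-6 2 4
-7 3 4
-8 3 5
-8 2 6
-7 1 6

Derivation:
Center: (-7, 2, 5). Add each direction:
  D0: (-7, 2, 5) + (1, -1, 0) = (-6, 1, 5)
  D1: (-7, 2, 5) + (1, 0, -1) = (-6, 2, 4)
  D2: (-7, 2, 5) + (0, 1, -1) = (-7, 3, 4)
  D3: (-7, 2, 5) + (-1, 1, 0) = (-8, 3, 5)
  D4: (-7, 2, 5) + (-1, 0, 1) = (-8, 2, 6)
  D5: (-7, 2, 5) + (0, -1, 1) = (-7, 1, 6)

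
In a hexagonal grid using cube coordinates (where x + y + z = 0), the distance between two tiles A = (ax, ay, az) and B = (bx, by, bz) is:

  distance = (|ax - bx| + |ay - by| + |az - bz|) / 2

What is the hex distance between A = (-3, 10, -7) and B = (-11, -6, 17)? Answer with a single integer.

|ax - bx| = |-3 - (-11)| = 8
|ay - by| = |10 - (-6)| = 16
|az - bz| = |-7 - 17| = 24
distance = (8 + 16 + 24) / 2 = 48 / 2 = 24

Answer: 24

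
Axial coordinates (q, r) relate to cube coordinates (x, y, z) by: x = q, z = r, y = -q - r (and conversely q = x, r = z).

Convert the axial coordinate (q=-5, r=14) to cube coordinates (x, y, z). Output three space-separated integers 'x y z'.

Answer: -5 -9 14

Derivation:
x = q = -5
z = r = 14
y = -x - z = -(-5) - (14) = -9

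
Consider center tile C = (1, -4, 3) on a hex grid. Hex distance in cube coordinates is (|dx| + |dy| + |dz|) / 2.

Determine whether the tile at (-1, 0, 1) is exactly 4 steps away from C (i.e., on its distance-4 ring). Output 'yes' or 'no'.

|px - cx| = |-1 - 1| = 2
|py - cy| = |0 - (-4)| = 4
|pz - cz| = |1 - 3| = 2
distance = (2+4+2)/2 = 8/2 = 4
radius = 4; distance == radius -> yes

Answer: yes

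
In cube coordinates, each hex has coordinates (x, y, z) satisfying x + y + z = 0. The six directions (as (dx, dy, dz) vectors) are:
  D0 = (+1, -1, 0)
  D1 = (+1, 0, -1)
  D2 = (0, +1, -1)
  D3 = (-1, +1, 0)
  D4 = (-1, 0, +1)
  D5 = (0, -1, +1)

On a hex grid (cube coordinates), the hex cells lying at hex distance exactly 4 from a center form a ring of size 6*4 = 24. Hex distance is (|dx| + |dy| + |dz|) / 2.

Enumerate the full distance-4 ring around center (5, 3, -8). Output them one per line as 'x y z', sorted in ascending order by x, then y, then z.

Answer: 1 3 -4
1 4 -5
1 5 -6
1 6 -7
1 7 -8
2 2 -4
2 7 -9
3 1 -4
3 7 -10
4 0 -4
4 7 -11
5 -1 -4
5 7 -12
6 -1 -5
6 6 -12
7 -1 -6
7 5 -12
8 -1 -7
8 4 -12
9 -1 -8
9 0 -9
9 1 -10
9 2 -11
9 3 -12

Derivation:
Walk ring at distance 4 from (5, 3, -8):
Start at center + D4*4 = (1, 3, -4)
  hex 0: (1, 3, -4)
  hex 1: (2, 2, -4)
  hex 2: (3, 1, -4)
  hex 3: (4, 0, -4)
  hex 4: (5, -1, -4)
  hex 5: (6, -1, -5)
  hex 6: (7, -1, -6)
  hex 7: (8, -1, -7)
  hex 8: (9, -1, -8)
  hex 9: (9, 0, -9)
  hex 10: (9, 1, -10)
  hex 11: (9, 2, -11)
  hex 12: (9, 3, -12)
  hex 13: (8, 4, -12)
  hex 14: (7, 5, -12)
  hex 15: (6, 6, -12)
  hex 16: (5, 7, -12)
  hex 17: (4, 7, -11)
  hex 18: (3, 7, -10)
  hex 19: (2, 7, -9)
  hex 20: (1, 7, -8)
  hex 21: (1, 6, -7)
  hex 22: (1, 5, -6)
  hex 23: (1, 4, -5)
Sorted: 24 hexes.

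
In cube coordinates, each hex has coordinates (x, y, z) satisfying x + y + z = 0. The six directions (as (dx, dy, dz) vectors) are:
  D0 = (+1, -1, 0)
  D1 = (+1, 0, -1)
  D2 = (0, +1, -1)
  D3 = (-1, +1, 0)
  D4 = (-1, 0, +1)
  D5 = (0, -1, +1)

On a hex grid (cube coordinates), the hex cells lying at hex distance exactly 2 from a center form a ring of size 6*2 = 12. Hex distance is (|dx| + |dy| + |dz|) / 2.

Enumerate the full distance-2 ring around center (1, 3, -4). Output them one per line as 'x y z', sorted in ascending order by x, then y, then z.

Walk ring at distance 2 from (1, 3, -4):
Start at center + D4*2 = (-1, 3, -2)
  hex 0: (-1, 3, -2)
  hex 1: (0, 2, -2)
  hex 2: (1, 1, -2)
  hex 3: (2, 1, -3)
  hex 4: (3, 1, -4)
  hex 5: (3, 2, -5)
  hex 6: (3, 3, -6)
  hex 7: (2, 4, -6)
  hex 8: (1, 5, -6)
  hex 9: (0, 5, -5)
  hex 10: (-1, 5, -4)
  hex 11: (-1, 4, -3)
Sorted: 12 hexes.

Answer: -1 3 -2
-1 4 -3
-1 5 -4
0 2 -2
0 5 -5
1 1 -2
1 5 -6
2 1 -3
2 4 -6
3 1 -4
3 2 -5
3 3 -6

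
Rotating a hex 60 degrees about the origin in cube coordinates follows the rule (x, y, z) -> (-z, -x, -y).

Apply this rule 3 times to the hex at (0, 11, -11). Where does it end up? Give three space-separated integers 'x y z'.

Start: (0, 11, -11)
Step 1: (0, 11, -11) -> (-(-11), -(0), -(11)) = (11, 0, -11)
Step 2: (11, 0, -11) -> (-(-11), -(11), -(0)) = (11, -11, 0)
Step 3: (11, -11, 0) -> (-(0), -(11), -(-11)) = (0, -11, 11)

Answer: 0 -11 11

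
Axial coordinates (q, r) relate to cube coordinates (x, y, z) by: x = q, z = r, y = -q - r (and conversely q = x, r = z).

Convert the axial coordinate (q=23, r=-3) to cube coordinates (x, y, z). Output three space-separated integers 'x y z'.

Answer: 23 -20 -3

Derivation:
x = q = 23
z = r = -3
y = -x - z = -(23) - (-3) = -20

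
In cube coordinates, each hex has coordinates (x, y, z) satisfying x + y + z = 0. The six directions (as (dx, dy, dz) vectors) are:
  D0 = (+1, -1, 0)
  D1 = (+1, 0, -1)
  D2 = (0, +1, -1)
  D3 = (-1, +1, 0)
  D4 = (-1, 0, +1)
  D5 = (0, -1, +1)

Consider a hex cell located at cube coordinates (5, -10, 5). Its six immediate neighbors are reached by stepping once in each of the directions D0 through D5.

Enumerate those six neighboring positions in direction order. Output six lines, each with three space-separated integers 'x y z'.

Center: (5, -10, 5). Add each direction:
  D0: (5, -10, 5) + (1, -1, 0) = (6, -11, 5)
  D1: (5, -10, 5) + (1, 0, -1) = (6, -10, 4)
  D2: (5, -10, 5) + (0, 1, -1) = (5, -9, 4)
  D3: (5, -10, 5) + (-1, 1, 0) = (4, -9, 5)
  D4: (5, -10, 5) + (-1, 0, 1) = (4, -10, 6)
  D5: (5, -10, 5) + (0, -1, 1) = (5, -11, 6)

Answer: 6 -11 5
6 -10 4
5 -9 4
4 -9 5
4 -10 6
5 -11 6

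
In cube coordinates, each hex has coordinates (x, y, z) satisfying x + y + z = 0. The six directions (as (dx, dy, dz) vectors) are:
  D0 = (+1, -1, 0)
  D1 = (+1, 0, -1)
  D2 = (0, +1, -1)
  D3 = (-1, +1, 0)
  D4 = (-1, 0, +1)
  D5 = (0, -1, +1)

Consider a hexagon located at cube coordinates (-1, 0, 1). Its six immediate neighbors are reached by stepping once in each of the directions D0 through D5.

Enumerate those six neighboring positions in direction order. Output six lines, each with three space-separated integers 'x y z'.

Center: (-1, 0, 1). Add each direction:
  D0: (-1, 0, 1) + (1, -1, 0) = (0, -1, 1)
  D1: (-1, 0, 1) + (1, 0, -1) = (0, 0, 0)
  D2: (-1, 0, 1) + (0, 1, -1) = (-1, 1, 0)
  D3: (-1, 0, 1) + (-1, 1, 0) = (-2, 1, 1)
  D4: (-1, 0, 1) + (-1, 0, 1) = (-2, 0, 2)
  D5: (-1, 0, 1) + (0, -1, 1) = (-1, -1, 2)

Answer: 0 -1 1
0 0 0
-1 1 0
-2 1 1
-2 0 2
-1 -1 2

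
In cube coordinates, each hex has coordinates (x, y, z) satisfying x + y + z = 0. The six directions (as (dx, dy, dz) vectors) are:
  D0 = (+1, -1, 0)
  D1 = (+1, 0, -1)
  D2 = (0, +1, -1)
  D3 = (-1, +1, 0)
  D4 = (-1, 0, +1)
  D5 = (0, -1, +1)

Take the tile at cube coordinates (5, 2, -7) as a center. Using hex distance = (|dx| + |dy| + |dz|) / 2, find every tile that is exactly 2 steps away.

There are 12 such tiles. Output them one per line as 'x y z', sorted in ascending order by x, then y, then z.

Answer: 3 2 -5
3 3 -6
3 4 -7
4 1 -5
4 4 -8
5 0 -5
5 4 -9
6 0 -6
6 3 -9
7 0 -7
7 1 -8
7 2 -9

Derivation:
Walk ring at distance 2 from (5, 2, -7):
Start at center + D4*2 = (3, 2, -5)
  hex 0: (3, 2, -5)
  hex 1: (4, 1, -5)
  hex 2: (5, 0, -5)
  hex 3: (6, 0, -6)
  hex 4: (7, 0, -7)
  hex 5: (7, 1, -8)
  hex 6: (7, 2, -9)
  hex 7: (6, 3, -9)
  hex 8: (5, 4, -9)
  hex 9: (4, 4, -8)
  hex 10: (3, 4, -7)
  hex 11: (3, 3, -6)
Sorted: 12 hexes.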